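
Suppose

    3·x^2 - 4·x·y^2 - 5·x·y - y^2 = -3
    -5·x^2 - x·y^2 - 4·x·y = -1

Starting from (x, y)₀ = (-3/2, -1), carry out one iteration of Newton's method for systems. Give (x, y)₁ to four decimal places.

(-0.7798, -0.4048)

At (-3/2, -1): F = (7.2500, -14.7500).
Jacobian J = [[6·x - 4·y^2 - 5·y, -8·x·y - 5·x - 2·y], [-10·x - y^2 - 4·y, -2·x·y - 4·x]].
At the point, J = [[-8.0000, -2.5000], [18.0000, 3.0000]] (det J = 21.0000).
Solving J·Δ = −F gives Δ = (0.7202, 0.5952).
Then the next iterate is (x, y)₁ = (-0.7798, -0.4048).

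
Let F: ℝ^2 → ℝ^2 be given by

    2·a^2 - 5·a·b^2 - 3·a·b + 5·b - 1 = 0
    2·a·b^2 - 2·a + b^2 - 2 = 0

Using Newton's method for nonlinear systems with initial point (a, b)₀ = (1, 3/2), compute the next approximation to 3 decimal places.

At (1, 3/2): F = (-7.250, 2.750).
Jacobian J = [[4·a - 5·b^2 - 3·b, -10·a·b - 3·a + 5], [2·b^2 - 2, 4·a·b + 2·b]].
At the point, J = [[-11.750, -13.000], [2.500, 9.000]] (det J = -73.250).
Solving J·Δ = −F gives Δ = (-0.403, -0.194).
Then the next iterate is (a, b)₁ = (0.597, 1.306).

(0.597, 1.306)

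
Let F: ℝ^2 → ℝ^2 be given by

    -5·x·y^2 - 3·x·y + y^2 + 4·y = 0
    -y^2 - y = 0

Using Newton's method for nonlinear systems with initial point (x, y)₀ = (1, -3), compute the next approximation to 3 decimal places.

(0.750, -1.800)

At (1, -3): F = (-39.000, -6.000).
Jacobian J = [[-5·y^2 - 3·y, -10·x·y - 3·x + 2·y + 4], [0, -2·y - 1]].
At the point, J = [[-36.000, 25.000], [0.000, 5.000]] (det J = -180.000).
Solving J·Δ = −F gives Δ = (-0.250, 1.200).
Then the next iterate is (x, y)₁ = (0.750, -1.800).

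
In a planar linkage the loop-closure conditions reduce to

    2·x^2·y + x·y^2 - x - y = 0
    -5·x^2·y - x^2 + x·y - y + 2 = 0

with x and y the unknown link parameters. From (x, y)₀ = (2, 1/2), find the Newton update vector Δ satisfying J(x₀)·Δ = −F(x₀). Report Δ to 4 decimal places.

(-1.0962, 0.1736)

At (2, 1/2): F = (2.0000, -11.5000).
Jacobian J = [[4·x·y + y^2 - 1, 2·x^2 + 2·x·y - 1], [-10·x·y - 2·x + y, -5·x^2 + x - 1]].
At the point, J = [[3.2500, 9.0000], [-13.5000, -19.0000]] (det J = 59.7500).
Solving J·Δ = −F gives Δ = (-1.0962, 0.1736).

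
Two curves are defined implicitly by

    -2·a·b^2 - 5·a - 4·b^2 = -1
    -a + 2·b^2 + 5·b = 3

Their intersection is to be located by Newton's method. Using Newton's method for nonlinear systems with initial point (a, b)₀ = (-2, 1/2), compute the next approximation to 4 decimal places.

(0.0000, 0.5000)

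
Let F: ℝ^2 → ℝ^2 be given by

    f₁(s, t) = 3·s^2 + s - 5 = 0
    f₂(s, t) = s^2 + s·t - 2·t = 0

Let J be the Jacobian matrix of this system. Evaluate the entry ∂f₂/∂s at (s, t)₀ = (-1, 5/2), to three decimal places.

0.500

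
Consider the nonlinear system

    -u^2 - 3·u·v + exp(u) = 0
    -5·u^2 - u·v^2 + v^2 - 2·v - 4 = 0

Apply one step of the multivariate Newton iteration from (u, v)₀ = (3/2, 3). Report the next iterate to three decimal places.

(0.654, 1.909)

At (3/2, 3): F = (-11.26831, -25.750).
Jacobian J = [[-2·u - 3·v + exp(u), -3·u], [-10·u - v^2, -2·u·v + 2·v - 2]].
At the point, J = [[-7.51831, -4.500], [-24.000, -5.000]] (det J = -70.40845).
Solving J·Δ = −F gives Δ = (-0.846, -1.091).
Then the next iterate is (u, v)₁ = (0.654, 1.909).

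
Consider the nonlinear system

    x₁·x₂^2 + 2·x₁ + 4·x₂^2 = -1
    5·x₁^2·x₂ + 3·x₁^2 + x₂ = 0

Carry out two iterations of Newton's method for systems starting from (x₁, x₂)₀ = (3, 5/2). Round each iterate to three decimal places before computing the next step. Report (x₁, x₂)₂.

(1.494, 0.435)

At (3, 5/2): F = (50.750, 142.000).
Jacobian J = [[x₂^2 + 2, 2·x₁·x₂ + 8·x₂], [10·x₁·x₂ + 6·x₁, 5·x₁^2 + 1]].
At the point, J = [[8.250, 35.000], [93.000, 46.000]] (det J = -2875.500).
Solving J·Δ = −F gives Δ = (-0.917, -1.234).
Then the next iterate is (x₁, x₂)₁ = (2.083, 1.266).
Round to (2.083, 1.266) and repeat: F = (14.91556, 41.74783), J = [[3.60276, 15.40216], [38.86878, 22.69445]].
Δ = (-0.589, -0.831), so (x₁, x₂)₂ = (1.494, 0.435).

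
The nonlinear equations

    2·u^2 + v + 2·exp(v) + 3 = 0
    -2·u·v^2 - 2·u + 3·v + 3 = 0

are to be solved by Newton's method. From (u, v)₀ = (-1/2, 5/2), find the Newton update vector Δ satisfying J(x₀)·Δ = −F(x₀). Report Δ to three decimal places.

(0.589, -1.151)

At (-1/2, 5/2): F = (30.36499, 17.750).
Jacobian J = [[4·u, 2·exp(v) + 1], [-2·v^2 - 2, -4·u·v + 3]].
At the point, J = [[-2.000, 25.36499], [-14.500, 8.000]] (det J = 351.79232).
Solving J·Δ = −F gives Δ = (0.589, -1.151).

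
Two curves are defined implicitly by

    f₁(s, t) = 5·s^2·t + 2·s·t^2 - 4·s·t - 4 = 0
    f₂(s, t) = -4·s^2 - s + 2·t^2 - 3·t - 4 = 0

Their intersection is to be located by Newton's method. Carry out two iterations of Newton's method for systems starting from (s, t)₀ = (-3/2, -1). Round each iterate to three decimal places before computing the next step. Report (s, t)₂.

(0.082, -0.449)

At (-3/2, -1): F = (-24.250, -6.500).
Jacobian J = [[10·s·t + 2·t^2 - 4·t, 5·s^2 + 4·s·t - 4·s], [-8·s - 1, 4·t - 3]].
At the point, J = [[21.000, 23.250], [11.000, -7.000]] (det J = -402.750).
Solving J·Δ = −F gives Δ = (0.797, 0.323).
Then the next iterate is (s, t)₁ = (-0.703, -0.677).
Round to (-0.703, -0.677) and repeat: F = (-8.22103, -2.32618), J = [[8.38397, 7.18677], [4.624, -5.708]].
Δ = (0.785, 0.228), so (s, t)₂ = (0.082, -0.449).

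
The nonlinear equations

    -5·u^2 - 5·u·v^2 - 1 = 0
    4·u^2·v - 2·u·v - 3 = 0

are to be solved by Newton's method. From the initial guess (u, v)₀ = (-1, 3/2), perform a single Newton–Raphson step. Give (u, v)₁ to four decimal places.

At (-1, 3/2): F = (5.2500, 6.0000).
Jacobian J = [[-10·u - 5·v^2, -10·u·v], [8·u·v - 2·v, 4·u^2 - 2·u]].
At the point, J = [[-1.2500, 15.0000], [-15.0000, 6.0000]] (det J = 217.5000).
Solving J·Δ = −F gives Δ = (0.2690, -0.3276).
Then the next iterate is (u, v)₁ = (-0.7310, 1.1724).

(-0.7310, 1.1724)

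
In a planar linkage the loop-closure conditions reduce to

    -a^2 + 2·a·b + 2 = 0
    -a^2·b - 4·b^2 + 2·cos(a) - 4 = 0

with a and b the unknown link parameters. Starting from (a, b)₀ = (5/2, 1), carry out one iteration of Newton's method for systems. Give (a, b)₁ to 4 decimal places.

(1.5700, 0.2920)

At (5/2, 1): F = (0.7500, -15.852287).
Jacobian J = [[-2·a + 2·b, 2·a], [-2·a·b - 2·sin(a), -a^2 - 8·b]].
At the point, J = [[-3.0000, 5.0000], [-6.196944, -14.2500]] (det J = 73.734721).
Solving J·Δ = −F gives Δ = (-0.9300, -0.7080).
Then the next iterate is (a, b)₁ = (1.5700, 0.2920).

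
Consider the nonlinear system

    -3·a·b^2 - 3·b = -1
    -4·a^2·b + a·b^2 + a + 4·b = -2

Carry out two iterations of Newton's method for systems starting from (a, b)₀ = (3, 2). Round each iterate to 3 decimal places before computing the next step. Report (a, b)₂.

(1.981, 0.611)

At (3, 2): F = (-41.000, -47.000).
Jacobian J = [[-3·b^2, -6·a·b - 3], [-8·a·b + b^2 + 1, -4·a^2 + 2·a·b + 4]].
At the point, J = [[-12.000, -39.000], [-43.000, -20.000]] (det J = -1437.000).
Solving J·Δ = −F gives Δ = (-0.705, -0.834).
Then the next iterate is (a, b)₁ = (2.295, 1.166).
Round to (2.295, 1.166) and repeat: F = (-11.85854, -12.48622), J = [[-4.07867, -19.05582], [-19.04820, -11.71616]].
Δ = (-0.314, -0.555), so (a, b)₂ = (1.981, 0.611).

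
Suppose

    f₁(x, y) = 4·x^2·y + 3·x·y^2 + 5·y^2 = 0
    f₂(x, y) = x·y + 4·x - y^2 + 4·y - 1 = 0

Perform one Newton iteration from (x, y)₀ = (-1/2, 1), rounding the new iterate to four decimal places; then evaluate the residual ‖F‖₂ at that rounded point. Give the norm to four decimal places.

At (-1/2, 1): F = (4.5000, -0.5000).
Jacobian J = [[8·x·y + 3·y^2, 4·x^2 + 6·x·y + 10·y], [y + 4, x - 2·y + 4]].
At the point, J = [[-1.0000, 8.0000], [5.0000, 1.5000]] (det J = -41.5000).
Solving J·Δ = −F gives Δ = (0.2590, -0.5301).
Then the next iterate is (x, y)₁ = (-0.2410, 0.4699).
Re-evaluating at (-0.2410, 0.4699): F = (1.053556, -0.418452), so ‖F‖₂ = 1.1336.

1.1336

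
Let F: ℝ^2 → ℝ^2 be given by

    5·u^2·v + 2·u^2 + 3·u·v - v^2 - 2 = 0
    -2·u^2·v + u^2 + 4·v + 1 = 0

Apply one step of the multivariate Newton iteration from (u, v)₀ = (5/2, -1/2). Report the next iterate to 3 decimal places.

(1.456, -0.376)

At (5/2, -1/2): F = (-9.125, 11.500).
Jacobian J = [[10·u·v + 4·u + 3·v, 5·u^2 + 3·u - 2·v], [-4·u·v + 2·u, -2·u^2 + 4]].
At the point, J = [[-4.000, 39.750], [10.000, -8.500]] (det J = -363.500).
Solving J·Δ = −F gives Δ = (-1.044, 0.124).
Then the next iterate is (u, v)₁ = (1.456, -0.376).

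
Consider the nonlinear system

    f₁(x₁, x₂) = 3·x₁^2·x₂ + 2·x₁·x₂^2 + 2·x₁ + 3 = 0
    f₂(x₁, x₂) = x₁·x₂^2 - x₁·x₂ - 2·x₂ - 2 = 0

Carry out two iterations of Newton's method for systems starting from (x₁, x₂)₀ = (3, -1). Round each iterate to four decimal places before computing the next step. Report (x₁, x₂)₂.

(2.9443, -0.3358)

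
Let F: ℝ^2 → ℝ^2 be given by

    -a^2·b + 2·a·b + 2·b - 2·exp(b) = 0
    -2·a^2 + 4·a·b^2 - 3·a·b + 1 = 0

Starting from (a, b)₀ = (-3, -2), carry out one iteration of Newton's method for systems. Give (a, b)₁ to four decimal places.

At (-3, -2): F = (25.729329, -83.0000).
Jacobian J = [[-2·a·b + 2·b, -a^2 + 2·a - 2·exp(b) + 2], [-4·a + 4·b^2 - 3·b, 8·a·b - 3·a]].
At the point, J = [[-16.0000, -13.270671], [34.0000, 57.0000]] (det J = -460.797201).
Solving J·Δ = −F gives Δ = (0.7923, 0.9835).
Then the next iterate is (a, b)₁ = (-2.2077, -1.0165).

(-2.2077, -1.0165)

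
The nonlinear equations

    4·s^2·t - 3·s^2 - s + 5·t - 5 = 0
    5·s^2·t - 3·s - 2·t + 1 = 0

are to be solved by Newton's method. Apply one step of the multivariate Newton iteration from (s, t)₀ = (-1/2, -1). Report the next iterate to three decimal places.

At (-1/2, -1): F = (-11.250, 3.250).
Jacobian J = [[8·s·t - 6·s - 1, 4·s^2 + 5], [10·s·t - 3, 5·s^2 - 2]].
At the point, J = [[6.000, 6.000], [2.000, -0.750]] (det J = -16.500).
Solving J·Δ = −F gives Δ = (-0.670, 2.545).
Then the next iterate is (s, t)₁ = (-1.170, 1.545).

(-1.170, 1.545)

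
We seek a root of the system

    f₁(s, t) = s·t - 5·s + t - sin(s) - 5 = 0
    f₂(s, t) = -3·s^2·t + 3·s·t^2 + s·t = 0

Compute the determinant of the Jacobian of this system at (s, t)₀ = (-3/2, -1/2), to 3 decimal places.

J = [[t - cos(s) - 5, s + 1], [-6·s·t + 3·t^2 + t, -3·s^2 + 6·s·t + s]].
At the point, J = [[-5.57074, -0.500], [-4.250, -3.750]].
det J = 18.765.

18.765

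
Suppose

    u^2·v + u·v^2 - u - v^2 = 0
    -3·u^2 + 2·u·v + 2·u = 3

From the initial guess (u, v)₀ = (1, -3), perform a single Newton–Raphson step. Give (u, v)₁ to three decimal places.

(0.857, 1.286)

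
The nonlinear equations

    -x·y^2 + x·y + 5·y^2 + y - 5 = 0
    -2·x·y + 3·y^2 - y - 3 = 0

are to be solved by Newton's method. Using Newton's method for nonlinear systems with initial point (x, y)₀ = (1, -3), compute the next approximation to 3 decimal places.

(0.477, -1.578)

At (1, -3): F = (25.000, 33.000).
Jacobian J = [[-y^2 + y, -2·x·y + x + 10·y + 1], [-2·y, -2·x + 6·y - 1]].
At the point, J = [[-12.000, -22.000], [6.000, -21.000]] (det J = 384.000).
Solving J·Δ = −F gives Δ = (-0.523, 1.422).
Then the next iterate is (x, y)₁ = (0.477, -1.578).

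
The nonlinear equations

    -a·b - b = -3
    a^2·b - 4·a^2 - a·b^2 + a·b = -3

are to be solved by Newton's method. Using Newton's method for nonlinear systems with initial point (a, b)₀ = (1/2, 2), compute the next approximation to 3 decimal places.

(1.143, 1.143)

At (1/2, 2): F = (0.000, 1.500).
Jacobian J = [[-b, -a - 1], [2·a·b - 8·a - b^2 + b, a^2 - 2·a·b + a]].
At the point, J = [[-2.000, -1.500], [-4.000, -1.250]] (det J = -3.500).
Solving J·Δ = −F gives Δ = (0.643, -0.857).
Then the next iterate is (a, b)₁ = (1.143, 1.143).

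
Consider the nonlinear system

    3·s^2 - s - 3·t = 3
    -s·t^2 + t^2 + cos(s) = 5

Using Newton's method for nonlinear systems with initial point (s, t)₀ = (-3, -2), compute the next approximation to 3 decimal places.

(-1.297, -1.785)

At (-3, -2): F = (33.000, 10.01001).
Jacobian J = [[6·s - 1, -3], [-t^2 - sin(s), -2·s·t + 2·t]].
At the point, J = [[-19.000, -3.000], [-3.85888, -16.000]] (det J = 292.42336).
Solving J·Δ = −F gives Δ = (1.703, 0.215).
Then the next iterate is (s, t)₁ = (-1.297, -1.785).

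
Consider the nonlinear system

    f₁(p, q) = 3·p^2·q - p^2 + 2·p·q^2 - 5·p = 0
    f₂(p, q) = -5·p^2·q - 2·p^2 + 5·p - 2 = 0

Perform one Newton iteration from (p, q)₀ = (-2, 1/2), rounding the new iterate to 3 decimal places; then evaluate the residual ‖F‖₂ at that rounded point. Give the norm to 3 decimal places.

At (-2, 1/2): F = (11.000, -30.000).
Jacobian J = [[6·p·q - 2·p + 2·q^2 - 5, 3·p^2 + 4·p·q], [-10·p·q - 4·p + 5, -5·p^2]].
At the point, J = [[-6.500, 8.000], [23.000, -20.000]] (det J = -54.000).
Solving J·Δ = −F gives Δ = (0.370, -1.074).
Then the next iterate is (p, q)₁ = (-1.630, -0.574).
Re-evaluating at (-1.630, -0.574): F = (-0.15617, -7.83850), so ‖F‖₂ = 7.840.

7.840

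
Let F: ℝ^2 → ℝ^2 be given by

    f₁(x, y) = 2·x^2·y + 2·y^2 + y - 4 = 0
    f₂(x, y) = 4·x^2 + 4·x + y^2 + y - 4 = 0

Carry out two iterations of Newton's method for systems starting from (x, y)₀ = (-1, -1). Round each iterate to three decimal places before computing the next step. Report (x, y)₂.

(-0.996, -3.432)

At (-1, -1): F = (-5.000, -4.000).
Jacobian J = [[4·x·y, 2·x^2 + 4·y + 1], [8·x + 4, 2·y + 1]].
At the point, J = [[4.000, -1.000], [-4.000, -1.000]] (det J = -8.000).
Solving J·Δ = −F gives Δ = (0.125, -4.500).
Then the next iterate is (x, y)₁ = (-0.875, -5.500).
Round to (-0.875, -5.500) and repeat: F = (42.57812, 20.31250), J = [[19.250, -19.46875], [-3.000, -10.000]].
Δ = (-0.121, 2.068), so (x, y)₂ = (-0.996, -3.432).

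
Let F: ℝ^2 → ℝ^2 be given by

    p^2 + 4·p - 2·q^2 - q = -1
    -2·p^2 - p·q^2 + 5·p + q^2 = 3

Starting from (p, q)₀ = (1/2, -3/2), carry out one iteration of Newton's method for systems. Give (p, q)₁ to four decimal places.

(0.4111, -1.4611)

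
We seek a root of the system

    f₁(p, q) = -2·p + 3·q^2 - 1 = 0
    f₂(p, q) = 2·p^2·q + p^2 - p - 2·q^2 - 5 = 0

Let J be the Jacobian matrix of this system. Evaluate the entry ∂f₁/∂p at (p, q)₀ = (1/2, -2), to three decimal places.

-2.000

∂f₁/∂p = -2.
At (1/2, -2) this is -2.000.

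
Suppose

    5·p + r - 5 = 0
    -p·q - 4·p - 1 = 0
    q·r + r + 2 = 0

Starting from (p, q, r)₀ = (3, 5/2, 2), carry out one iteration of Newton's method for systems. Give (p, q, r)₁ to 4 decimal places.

At (3, 5/2, 2): F = (12.0000, -20.5000, 9.0000).
Jacobian J = [[5, 0, 1], [-q - 4, -p, 0], [0, r, q + 1]].
At the point, J = [[5.0000, 0.0000, 1.0000], [-6.5000, -3.0000, 0.0000], [0.0000, 2.0000, 3.5000]] (det J = -65.5000).
Solving J·Δ = −F gives Δ = (-2.1374, -2.2023, -1.3130).
Then the next iterate is (p, q, r)₁ = (0.8626, 0.2977, 0.6870).

(0.8626, 0.2977, 0.6870)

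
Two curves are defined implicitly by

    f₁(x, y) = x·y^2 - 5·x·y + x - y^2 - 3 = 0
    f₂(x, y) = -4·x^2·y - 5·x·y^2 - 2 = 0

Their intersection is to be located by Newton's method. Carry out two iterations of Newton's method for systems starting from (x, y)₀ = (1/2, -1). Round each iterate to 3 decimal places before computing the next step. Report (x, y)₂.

(-1.913, -1.479)

At (1/2, -1): F = (-0.500, -3.500).
Jacobian J = [[y^2 - 5·y + 1, 2·x·y - 5·x - 2·y], [-8·x·y - 5·y^2, -4·x^2 - 10·x·y]].
At the point, J = [[7.000, -1.500], [-1.000, 4.000]] (det J = 26.500).
Solving J·Δ = −F gives Δ = (0.274, 0.943).
Then the next iterate is (x, y)₁ = (0.774, -0.057).
Round to (0.774, -0.057) and repeat: F = (-2.00614, -1.87598), J = [[1.28825, -3.84424], [0.33670, -1.95512]].
Δ = (-2.687, -1.422), so (x, y)₂ = (-1.913, -1.479).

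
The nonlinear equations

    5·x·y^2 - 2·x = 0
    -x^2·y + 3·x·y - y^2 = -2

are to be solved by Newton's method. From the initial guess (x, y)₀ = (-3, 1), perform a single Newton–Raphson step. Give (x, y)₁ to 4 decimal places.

(-1.4286, 0.8571)

At (-3, 1): F = (-9.0000, -17.0000).
Jacobian J = [[5·y^2 - 2, 10·x·y], [-2·x·y + 3·y, -x^2 + 3·x - 2·y]].
At the point, J = [[3.0000, -30.0000], [9.0000, -20.0000]] (det J = 210.0000).
Solving J·Δ = −F gives Δ = (1.5714, -0.1429).
Then the next iterate is (x, y)₁ = (-1.4286, 0.8571).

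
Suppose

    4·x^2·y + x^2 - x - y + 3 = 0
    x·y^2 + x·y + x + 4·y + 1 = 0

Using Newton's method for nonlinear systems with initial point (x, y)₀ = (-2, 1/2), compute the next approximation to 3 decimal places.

(-1.714, -0.352)

At (-2, 1/2): F = (16.500, -0.500).
Jacobian J = [[8·x·y + 2·x - 1, 4·x^2 - 1], [y^2 + y + 1, 2·x·y + x + 4]].
At the point, J = [[-13.000, 15.000], [1.750, 0.000]] (det J = -26.250).
Solving J·Δ = −F gives Δ = (0.286, -0.852).
Then the next iterate is (x, y)₁ = (-1.714, -0.352).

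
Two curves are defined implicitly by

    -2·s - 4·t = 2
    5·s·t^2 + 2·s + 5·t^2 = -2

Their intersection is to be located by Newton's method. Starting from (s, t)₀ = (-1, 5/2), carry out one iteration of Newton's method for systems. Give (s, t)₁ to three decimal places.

At (-1, 5/2): F = (-10.000, 0.000).
Jacobian J = [[-2, -4], [5·t^2 + 2, 10·s·t + 10·t]].
At the point, J = [[-2.000, -4.000], [33.250, 0.000]] (det J = 133.000).
Solving J·Δ = −F gives Δ = (0.000, -2.500).
Then the next iterate is (s, t)₁ = (-1.000, 0.000).

(-1.000, 0.000)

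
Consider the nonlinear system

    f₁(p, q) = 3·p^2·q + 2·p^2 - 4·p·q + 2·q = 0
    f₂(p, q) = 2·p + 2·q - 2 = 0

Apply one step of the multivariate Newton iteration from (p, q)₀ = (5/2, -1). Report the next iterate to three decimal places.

At (5/2, -1): F = (1.750, 1.000).
Jacobian J = [[6·p·q + 4·p - 4·q, 3·p^2 - 4·p + 2], [2, 2]].
At the point, J = [[-1.000, 10.750], [2.000, 2.000]] (det J = -23.500).
Solving J·Δ = −F gives Δ = (-0.309, -0.191).
Then the next iterate is (p, q)₁ = (2.191, -1.191).

(2.191, -1.191)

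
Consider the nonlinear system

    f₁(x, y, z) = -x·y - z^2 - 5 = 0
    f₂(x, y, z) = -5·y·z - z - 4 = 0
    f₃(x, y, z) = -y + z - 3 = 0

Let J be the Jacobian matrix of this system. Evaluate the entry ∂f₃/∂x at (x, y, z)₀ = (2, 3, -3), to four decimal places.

∂f₃/∂x = 0.
At (2, 3, -3) this is 0.0000.

0.0000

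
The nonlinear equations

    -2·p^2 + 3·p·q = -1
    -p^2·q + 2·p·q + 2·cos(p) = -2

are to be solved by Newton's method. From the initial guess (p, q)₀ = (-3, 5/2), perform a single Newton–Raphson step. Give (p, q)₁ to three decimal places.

At (-3, 5/2): F = (-39.500, -37.47998).
Jacobian J = [[-4·p + 3·q, 3·p], [-2·p·q + 2·q - 2·sin(p), -p^2 + 2·p]].
At the point, J = [[19.500, -9.000], [20.28224, -15.000]] (det J = -109.95984).
Solving J·Δ = −F gives Δ = (2.321, 0.639).
Then the next iterate is (p, q)₁ = (-0.679, 3.139).

(-0.679, 3.139)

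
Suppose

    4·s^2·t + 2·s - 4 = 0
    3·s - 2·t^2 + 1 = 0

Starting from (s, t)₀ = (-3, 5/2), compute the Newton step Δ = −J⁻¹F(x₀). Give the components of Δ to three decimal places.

At (-3, 5/2): F = (80.000, -20.500).
Jacobian J = [[8·s·t + 2, 4·s^2], [3, -4·t]].
At the point, J = [[-58.000, 36.000], [3.000, -10.000]] (det J = 472.000).
Solving J·Δ = −F gives Δ = (0.131, -2.011).

(0.131, -2.011)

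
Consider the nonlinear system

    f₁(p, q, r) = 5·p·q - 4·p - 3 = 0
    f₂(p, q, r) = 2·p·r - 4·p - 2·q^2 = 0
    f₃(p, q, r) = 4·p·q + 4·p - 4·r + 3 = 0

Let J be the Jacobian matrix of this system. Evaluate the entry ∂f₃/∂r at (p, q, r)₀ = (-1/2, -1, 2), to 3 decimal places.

-4.000

∂f₃/∂r = -4.
At (-1/2, -1, 2) this is -4.000.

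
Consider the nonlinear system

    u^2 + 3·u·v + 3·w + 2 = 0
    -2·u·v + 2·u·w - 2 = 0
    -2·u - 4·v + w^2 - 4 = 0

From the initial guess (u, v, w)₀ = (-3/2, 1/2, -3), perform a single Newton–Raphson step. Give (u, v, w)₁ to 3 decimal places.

At (-3/2, 1/2, -3): F = (-7.000, 8.500, 6.000).
Jacobian J = [[2·u + 3·v, 3·u, 3], [-2·v + 2·w, -2·u, 2·u], [-2, -4, 2·w]].
At the point, J = [[-1.500, -4.500, 3.000], [-7.000, 3.000, -3.000], [-2.000, -4.000, -6.000]] (det J = 309.000).
Solving J·Δ = −F gives Δ = (0.306, -0.733, 1.387).
Then the next iterate is (u, v, w)₁ = (-1.194, -0.233, -1.613).

(-1.194, -0.233, -1.613)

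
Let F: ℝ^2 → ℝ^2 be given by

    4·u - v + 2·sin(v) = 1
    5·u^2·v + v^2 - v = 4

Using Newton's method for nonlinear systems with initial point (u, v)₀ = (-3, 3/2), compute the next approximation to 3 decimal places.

(0.566, 3.547)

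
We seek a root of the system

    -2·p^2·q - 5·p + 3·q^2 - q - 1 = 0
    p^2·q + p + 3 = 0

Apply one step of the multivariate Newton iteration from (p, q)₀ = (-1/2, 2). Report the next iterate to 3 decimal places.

(2.317, 1.268)

At (-1/2, 2): F = (10.500, 3.000).
Jacobian J = [[-4·p·q - 5, -2·p^2 + 6·q - 1], [2·p·q + 1, p^2]].
At the point, J = [[-1.000, 10.500], [-1.000, 0.250]] (det J = 10.250).
Solving J·Δ = −F gives Δ = (2.817, -0.732).
Then the next iterate is (p, q)₁ = (2.317, 1.268).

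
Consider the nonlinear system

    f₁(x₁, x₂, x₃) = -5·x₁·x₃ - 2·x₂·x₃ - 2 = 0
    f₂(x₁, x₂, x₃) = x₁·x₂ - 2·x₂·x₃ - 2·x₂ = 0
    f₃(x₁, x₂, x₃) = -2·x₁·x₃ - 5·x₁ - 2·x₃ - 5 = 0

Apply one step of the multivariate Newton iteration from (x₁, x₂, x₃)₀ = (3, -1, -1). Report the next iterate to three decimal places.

(-0.125, -0.823, -1.328)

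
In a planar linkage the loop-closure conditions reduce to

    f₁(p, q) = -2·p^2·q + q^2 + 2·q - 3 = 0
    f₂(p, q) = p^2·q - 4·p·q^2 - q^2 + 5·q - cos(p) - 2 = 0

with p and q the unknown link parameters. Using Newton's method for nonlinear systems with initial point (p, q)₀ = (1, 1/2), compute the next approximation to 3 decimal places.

(0.310, 1.871)

At (1, 1/2): F = (-2.750, -0.79030).
Jacobian J = [[-4·p·q, -2·p^2 + 2·q + 2], [2·p·q - 4·q^2 + sin(p), p^2 - 8·p·q - 2·q + 5]].
At the point, J = [[-2.000, 1.000], [0.84147, 1.000]] (det J = -2.84147).
Solving J·Δ = −F gives Δ = (-0.690, 1.371).
Then the next iterate is (p, q)₁ = (0.310, 1.871).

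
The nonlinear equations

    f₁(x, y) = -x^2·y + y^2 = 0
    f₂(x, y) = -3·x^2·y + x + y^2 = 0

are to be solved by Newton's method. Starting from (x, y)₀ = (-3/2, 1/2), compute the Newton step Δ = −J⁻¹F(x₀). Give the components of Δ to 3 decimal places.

At (-3/2, 1/2): F = (-0.875, -4.625).
Jacobian J = [[-2·x·y, -x^2 + 2·y], [-6·x·y + 1, -3·x^2 + 2·y]].
At the point, J = [[1.500, -1.250], [5.500, -5.750]] (det J = -1.750).
Solving J·Δ = −F gives Δ = (-0.429, -1.214).

(-0.429, -1.214)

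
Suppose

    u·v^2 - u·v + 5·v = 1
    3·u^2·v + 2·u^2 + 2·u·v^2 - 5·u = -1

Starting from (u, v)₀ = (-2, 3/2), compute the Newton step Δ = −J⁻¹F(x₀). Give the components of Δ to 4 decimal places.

At (-2, 3/2): F = (5.0000, 28.0000).
Jacobian J = [[v^2 - v, 2·u·v - u + 5], [6·u·v + 4·u + 2·v^2 - 5, 3·u^2 + 4·u·v]].
At the point, J = [[0.7500, 1.0000], [-26.5000, 0.0000]] (det J = 26.5000).
Solving J·Δ = −F gives Δ = (1.0566, -5.7925).

(1.0566, -5.7925)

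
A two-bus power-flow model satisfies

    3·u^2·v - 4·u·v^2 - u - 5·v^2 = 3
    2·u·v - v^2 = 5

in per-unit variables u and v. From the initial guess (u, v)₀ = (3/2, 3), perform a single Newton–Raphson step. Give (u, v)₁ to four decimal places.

(1.6206, 1.5746)

At (3/2, 3): F = (-83.2500, -5.0000).
Jacobian J = [[6·u·v - 4·v^2 - 1, 3·u^2 - 8·u·v - 10·v], [2·v, 2·u - 2·v]].
At the point, J = [[-10.0000, -59.2500], [6.0000, -3.0000]] (det J = 385.5000).
Solving J·Δ = −F gives Δ = (0.1206, -1.4254).
Then the next iterate is (u, v)₁ = (1.6206, 1.5746).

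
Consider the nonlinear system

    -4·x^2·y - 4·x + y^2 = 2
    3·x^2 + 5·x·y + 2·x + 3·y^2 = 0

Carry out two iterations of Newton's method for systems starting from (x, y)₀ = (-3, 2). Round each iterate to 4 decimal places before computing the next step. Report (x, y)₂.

At (-3, 2): F = (-58.0000, 3.0000).
Jacobian J = [[-8·x·y - 4, -4·x^2 + 2·y], [6·x + 5·y + 2, 5·x + 6·y]].
At the point, J = [[44.0000, -32.0000], [-6.0000, -3.0000]] (det J = -324.0000).
Solving J·Δ = −F gives Δ = (0.8333, -0.6667).
Then the next iterate is (x, y)₁ = (-2.1667, 1.3333).
Round to (-2.1667, 1.3333) and repeat: F = (-16.592693, 0.639128), J = [[19.110889, -16.111756], [-4.3337, -2.8337]].
Δ = (0.4623, -0.4815), so (x, y)₂ = (-1.7044, 0.8518).

(-1.7044, 0.8518)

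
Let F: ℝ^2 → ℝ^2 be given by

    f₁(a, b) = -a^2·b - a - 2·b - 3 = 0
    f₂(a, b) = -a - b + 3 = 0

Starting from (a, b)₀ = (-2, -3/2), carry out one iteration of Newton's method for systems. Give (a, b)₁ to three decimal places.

At (-2, -3/2): F = (8.000, 6.500).
Jacobian J = [[-2·a·b - 1, -a^2 - 2], [-1, -1]].
At the point, J = [[-7.000, -6.000], [-1.000, -1.000]] (det J = 1.000).
Solving J·Δ = −F gives Δ = (-31.000, 37.500).
Then the next iterate is (a, b)₁ = (-33.000, 36.000).

(-33.000, 36.000)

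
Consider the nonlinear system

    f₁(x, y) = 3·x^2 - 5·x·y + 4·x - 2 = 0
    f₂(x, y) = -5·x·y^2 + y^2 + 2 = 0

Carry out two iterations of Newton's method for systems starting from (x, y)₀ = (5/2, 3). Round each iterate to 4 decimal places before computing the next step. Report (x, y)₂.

At (5/2, 3): F = (-10.7500, -101.5000).
Jacobian J = [[6·x - 5·y + 4, -5·x], [-5·y^2, -10·x·y + 2·y]].
At the point, J = [[4.0000, -12.5000], [-45.0000, -69.0000]] (det J = -838.5000).
Solving J·Δ = −F gives Δ = (-0.6285, -1.0611).
Then the next iterate is (x, y)₁ = (1.8715, 1.9389).
Round to (1.8715, 1.9389) and repeat: F = (-2.149720, -29.418627), J = [[5.5345, -9.3575], [-18.796666, -32.408713]].
Δ = (-0.5788, -0.5721), so (x, y)₂ = (1.2927, 1.3668).

(1.2927, 1.3668)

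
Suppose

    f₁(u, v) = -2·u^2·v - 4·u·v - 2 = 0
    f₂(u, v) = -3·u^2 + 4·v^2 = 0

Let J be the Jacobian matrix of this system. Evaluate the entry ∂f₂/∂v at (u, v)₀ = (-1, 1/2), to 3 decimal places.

4.000

∂f₂/∂v = 8·v.
At (-1, 1/2) this is 4.000.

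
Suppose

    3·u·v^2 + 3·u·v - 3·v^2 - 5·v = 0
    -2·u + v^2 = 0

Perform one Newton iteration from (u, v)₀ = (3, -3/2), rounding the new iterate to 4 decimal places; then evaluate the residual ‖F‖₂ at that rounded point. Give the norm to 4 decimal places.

2.4289

At (3, -3/2): F = (7.5000, -3.7500).
Jacobian J = [[3·v^2 + 3·v, 6·u·v + 3·u - 6·v - 5], [-2, 2·v]].
At the point, J = [[2.2500, -14.0000], [-2.0000, -3.0000]] (det J = -34.7500).
Solving J·Δ = −F gives Δ = (-2.1583, 0.1888).
Then the next iterate is (u, v)₁ = (0.8417, -1.3112).
Re-evaluating at (0.8417, -1.3112): F = (2.428619, 0.035845), so ‖F‖₂ = 2.4289.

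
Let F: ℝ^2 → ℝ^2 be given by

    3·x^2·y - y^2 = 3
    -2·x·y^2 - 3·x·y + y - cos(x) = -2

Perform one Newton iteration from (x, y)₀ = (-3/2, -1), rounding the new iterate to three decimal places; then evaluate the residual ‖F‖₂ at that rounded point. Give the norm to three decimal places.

11.928

At (-3/2, -1): F = (-10.750, -0.57074).
Jacobian J = [[6·x·y, 3·x^2 - 2·y], [-2·y^2 - 3·y + sin(x), -4·x·y - 3·x + 1]].
At the point, J = [[9.000, 8.750], [0.00251, -0.500]] (det J = -4.52192).
Solving J·Δ = −F gives Δ = (2.293, -1.130).
Then the next iterate is (x, y)₁ = (0.793, -2.130).
Re-evaluating at (0.793, -2.130): F = (-11.55525, -2.95996), so ‖F‖₂ = 11.928.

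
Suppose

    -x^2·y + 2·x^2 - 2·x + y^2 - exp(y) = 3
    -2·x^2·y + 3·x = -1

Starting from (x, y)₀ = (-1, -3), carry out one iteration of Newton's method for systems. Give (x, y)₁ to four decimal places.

(-0.9417, -1.2622)

At (-1, -3): F = (12.950213, 4.0000).
Jacobian J = [[-2·x·y + 4·x - 2, -x^2 + 2·y - exp(y)], [-4·x·y + 3, -2·x^2]].
At the point, J = [[-12.0000, -7.049787], [-9.0000, -2.0000]] (det J = -39.448084).
Solving J·Δ = −F gives Δ = (0.0583, 1.7378).
Then the next iterate is (x, y)₁ = (-0.9417, -1.2622).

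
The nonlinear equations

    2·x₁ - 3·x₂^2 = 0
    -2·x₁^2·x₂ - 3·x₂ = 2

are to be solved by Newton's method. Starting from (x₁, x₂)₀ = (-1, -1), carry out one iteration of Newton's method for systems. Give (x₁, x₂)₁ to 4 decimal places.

(-1.5000, 0.0000)

At (-1, -1): F = (-5.0000, 3.0000).
Jacobian J = [[2, -6·x₂], [-4·x₁·x₂, -2·x₁^2 - 3]].
At the point, J = [[2.0000, 6.0000], [-4.0000, -5.0000]] (det J = 14.0000).
Solving J·Δ = −F gives Δ = (-0.5000, 1.0000).
Then the next iterate is (x₁, x₂)₁ = (-1.5000, 0.0000).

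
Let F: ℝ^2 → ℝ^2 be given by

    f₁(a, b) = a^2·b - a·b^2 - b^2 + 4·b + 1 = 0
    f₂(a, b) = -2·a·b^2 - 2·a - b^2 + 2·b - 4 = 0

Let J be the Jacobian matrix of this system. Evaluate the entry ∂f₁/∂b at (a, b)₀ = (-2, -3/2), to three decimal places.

∂f₁/∂b = a^2 - 2·a·b - 2·b + 4.
At (-2, -3/2) this is 5.000.

5.000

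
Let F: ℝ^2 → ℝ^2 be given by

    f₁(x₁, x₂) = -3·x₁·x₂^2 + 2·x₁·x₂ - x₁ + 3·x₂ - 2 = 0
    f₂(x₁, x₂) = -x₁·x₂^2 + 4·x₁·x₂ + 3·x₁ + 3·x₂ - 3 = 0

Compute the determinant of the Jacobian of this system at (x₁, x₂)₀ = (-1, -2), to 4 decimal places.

-14.0000

J = [[-3·x₂^2 + 2·x₂ - 1, -6·x₁·x₂ + 2·x₁ + 3], [-x₂^2 + 4·x₂ + 3, -2·x₁·x₂ + 4·x₁ + 3]].
At the point, J = [[-17.0000, -11.0000], [-9.0000, -5.0000]].
det J = -14.0000.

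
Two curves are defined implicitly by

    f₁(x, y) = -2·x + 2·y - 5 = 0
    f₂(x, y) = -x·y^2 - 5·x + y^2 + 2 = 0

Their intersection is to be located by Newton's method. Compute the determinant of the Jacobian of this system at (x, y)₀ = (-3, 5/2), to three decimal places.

-17.500

J = [[-2, 2], [-y^2 - 5, -2·x·y + 2·y]].
At the point, J = [[-2.000, 2.000], [-11.250, 20.000]].
det J = -17.500.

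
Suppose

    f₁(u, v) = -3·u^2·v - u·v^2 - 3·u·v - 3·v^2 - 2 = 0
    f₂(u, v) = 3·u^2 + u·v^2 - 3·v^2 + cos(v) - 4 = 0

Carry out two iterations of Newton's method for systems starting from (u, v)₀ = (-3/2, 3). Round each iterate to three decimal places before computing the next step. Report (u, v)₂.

At (-3/2, 3): F = (-22.250, -38.73999).
Jacobian J = [[-6·u·v - v^2 - 3·v, -3·u^2 - 2·u·v - 3·u - 6·v], [6·u + v^2, 2·u·v - 6·v - sin(v)]].
At the point, J = [[9.000, -11.250], [0.000, -27.14112]] (det J = -244.27008).
Solving J·Δ = −F gives Δ = (0.688, -1.427).
Then the next iterate is (u, v)₁ = (-0.812, 1.573).
Round to (-0.812, 1.573) and repeat: F = (-6.69345, -11.45631), J = [[0.47033, -6.42548], [-2.39767, -12.99255]].
Δ = (0.621, -0.996), so (u, v)₂ = (-0.191, 0.577).

(-0.191, 0.577)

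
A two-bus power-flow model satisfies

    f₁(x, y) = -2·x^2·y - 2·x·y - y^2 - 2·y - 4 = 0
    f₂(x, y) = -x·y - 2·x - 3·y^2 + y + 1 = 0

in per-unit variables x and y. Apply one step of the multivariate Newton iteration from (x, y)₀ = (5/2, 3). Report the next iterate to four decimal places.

At (5/2, 3): F = (-71.5000, -35.5000).
Jacobian J = [[-4·x·y - 2·y, -2·x^2 - 2·x - 2·y - 2], [-y - 2, -x - 6·y + 1]].
At the point, J = [[-36.0000, -25.5000], [-5.0000, -19.5000]] (det J = 574.5000).
Solving J·Δ = −F gives Δ = (-0.8512, -1.6023).
Then the next iterate is (x, y)₁ = (1.6488, 1.3977).

(1.6488, 1.3977)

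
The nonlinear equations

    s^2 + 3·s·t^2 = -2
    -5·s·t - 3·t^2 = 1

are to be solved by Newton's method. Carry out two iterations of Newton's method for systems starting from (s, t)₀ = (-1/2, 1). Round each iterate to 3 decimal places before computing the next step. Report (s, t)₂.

(-0.817, 1.043)

At (-1/2, 1): F = (0.750, -1.500).
Jacobian J = [[2·s + 3·t^2, 6·s·t], [-5·t, -5·s - 6·t]].
At the point, J = [[2.000, -3.000], [-5.000, -3.500]] (det J = -22.000).
Solving J·Δ = −F gives Δ = (-0.324, 0.034).
Then the next iterate is (s, t)₁ = (-0.824, 1.034).
Round to (-0.824, 1.034) and repeat: F = (0.03602, 0.05261), J = [[1.55947, -5.11210], [-5.170, -2.084]].
Δ = (0.007, 0.009), so (s, t)₂ = (-0.817, 1.043).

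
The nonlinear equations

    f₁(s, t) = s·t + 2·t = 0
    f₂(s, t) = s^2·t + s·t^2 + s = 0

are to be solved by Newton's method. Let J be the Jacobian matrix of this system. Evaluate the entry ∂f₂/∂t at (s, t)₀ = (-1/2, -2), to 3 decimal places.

∂f₂/∂t = s^2 + 2·s·t.
At (-1/2, -2) this is 2.250.

2.250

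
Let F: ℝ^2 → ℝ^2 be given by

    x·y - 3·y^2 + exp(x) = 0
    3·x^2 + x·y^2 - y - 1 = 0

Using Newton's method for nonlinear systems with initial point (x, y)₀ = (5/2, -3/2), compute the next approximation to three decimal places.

(1.461, -0.681)

At (5/2, -3/2): F = (1.68249, 24.875).
Jacobian J = [[y + exp(x), x - 6·y], [6·x + y^2, 2·x·y - 1]].
At the point, J = [[10.68249, 11.500], [17.250, -8.500]] (det J = -289.17620).
Solving J·Δ = −F gives Δ = (-1.039, 0.819).
Then the next iterate is (x, y)₁ = (1.461, -0.681).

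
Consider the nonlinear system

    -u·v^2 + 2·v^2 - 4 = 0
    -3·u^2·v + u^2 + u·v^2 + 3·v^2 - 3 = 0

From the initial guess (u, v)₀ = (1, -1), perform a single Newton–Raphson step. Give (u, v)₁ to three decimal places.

(-0.483, -1.759)

At (1, -1): F = (-3.000, 5.000).
Jacobian J = [[-v^2, -2·u·v + 4·v], [-6·u·v + 2·u + v^2, -3·u^2 + 2·u·v + 6·v]].
At the point, J = [[-1.000, -2.000], [9.000, -11.000]] (det J = 29.000).
Solving J·Δ = −F gives Δ = (-1.483, -0.759).
Then the next iterate is (u, v)₁ = (-0.483, -1.759).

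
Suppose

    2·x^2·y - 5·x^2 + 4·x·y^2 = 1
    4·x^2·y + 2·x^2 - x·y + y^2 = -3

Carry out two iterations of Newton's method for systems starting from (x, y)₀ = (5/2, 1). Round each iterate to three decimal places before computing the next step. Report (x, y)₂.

At (5/2, 1): F = (-9.750, 39.000).
Jacobian J = [[4·x·y - 10·x + 4·y^2, 2·x^2 + 8·x·y], [8·x·y + 4·x - y, 4·x^2 - x + 2·y]].
At the point, J = [[-11.000, 32.500], [29.000, 24.500]] (det J = -1212.000).
Solving J·Δ = −F gives Δ = (-1.243, -0.121).
Then the next iterate is (x, y)₁ = (1.257, 0.879).
Round to (1.257, 0.879) and repeat: F = (-2.23768, 11.38329), J = [[-5.05982, 11.99932], [12.98822, 6.82120]].
Δ = (-0.798, -0.150), so (x, y)₂ = (0.459, 0.729).

(0.459, 0.729)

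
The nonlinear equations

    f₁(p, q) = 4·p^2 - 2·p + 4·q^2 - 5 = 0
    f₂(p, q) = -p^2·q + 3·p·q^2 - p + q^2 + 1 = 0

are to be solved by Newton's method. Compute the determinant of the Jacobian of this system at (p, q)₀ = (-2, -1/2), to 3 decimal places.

-27.000

J = [[8·p - 2, 8·q], [-2·p·q + 3·q^2 - 1, -p^2 + 6·p·q + 2·q]].
At the point, J = [[-18.000, -4.000], [-2.250, 1.000]].
det J = -27.000.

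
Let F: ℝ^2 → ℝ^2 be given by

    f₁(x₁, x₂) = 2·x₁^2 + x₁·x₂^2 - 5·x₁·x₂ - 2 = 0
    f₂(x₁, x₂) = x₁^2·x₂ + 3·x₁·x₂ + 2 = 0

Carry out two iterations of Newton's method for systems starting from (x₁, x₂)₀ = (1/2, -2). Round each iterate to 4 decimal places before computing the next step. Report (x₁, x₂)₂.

At (1/2, -2): F = (5.5000, -1.5000).
Jacobian J = [[4·x₁ + x₂^2 - 5·x₂, 2·x₁·x₂ - 5·x₁], [2·x₁·x₂ + 3·x₂, x₁^2 + 3·x₁]].
At the point, J = [[16.0000, -4.5000], [-8.0000, 1.7500]] (det J = -8.0000).
Solving J·Δ = −F gives Δ = (0.3594, 2.5000).
Then the next iterate is (x₁, x₂)₁ = (0.8594, 0.5000).
Round to (0.8594, 0.5000) and repeat: F = (-2.456513, 3.658384), J = [[1.1876, -3.4376], [2.3594, 3.316768]].
Δ = (-0.3675, -0.8416), so (x₁, x₂)₂ = (0.4919, -0.3416).

(0.4919, -0.3416)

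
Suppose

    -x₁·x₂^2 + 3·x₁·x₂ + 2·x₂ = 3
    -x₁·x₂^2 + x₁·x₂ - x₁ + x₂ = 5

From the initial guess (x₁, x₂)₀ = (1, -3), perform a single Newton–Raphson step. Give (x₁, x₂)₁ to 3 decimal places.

At (1, -3): F = (-27.000, -21.000).
Jacobian J = [[-x₂^2 + 3·x₂, -2·x₁·x₂ + 3·x₁ + 2], [-x₂^2 + x₂ - 1, -2·x₁·x₂ + x₁ + 1]].
At the point, J = [[-18.000, 11.000], [-13.000, 8.000]] (det J = -1.000).
Solving J·Δ = −F gives Δ = (15.000, 27.000).
Then the next iterate is (x₁, x₂)₁ = (16.000, 24.000).

(16.000, 24.000)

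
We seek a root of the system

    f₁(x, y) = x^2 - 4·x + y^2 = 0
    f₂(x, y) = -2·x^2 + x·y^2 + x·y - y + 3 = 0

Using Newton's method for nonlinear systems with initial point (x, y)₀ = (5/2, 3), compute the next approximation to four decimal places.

(6.5833, 1.4444)

At (5/2, 3): F = (5.2500, 17.5000).
Jacobian J = [[2·x - 4, 2·y], [-4·x + y^2 + y, 2·x·y + x - 1]].
At the point, J = [[1.0000, 6.0000], [2.0000, 16.5000]] (det J = 4.5000).
Solving J·Δ = −F gives Δ = (4.0833, -1.5556).
Then the next iterate is (x, y)₁ = (6.5833, 1.4444).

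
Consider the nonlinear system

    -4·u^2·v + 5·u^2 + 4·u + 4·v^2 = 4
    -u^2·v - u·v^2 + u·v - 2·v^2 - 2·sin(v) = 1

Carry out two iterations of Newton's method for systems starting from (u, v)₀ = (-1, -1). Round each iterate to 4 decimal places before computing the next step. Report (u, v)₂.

At (-1, -1): F = (5.0000, 1.682942).
Jacobian J = [[-8·u·v + 10·u + 4, -4·u^2 + 8·v], [-2·u·v - v^2 + v, -u^2 - 2·u·v + u - 4·v - 2·cos(v)]].
At the point, J = [[-14.0000, -12.0000], [-4.0000, -1.080605]] (det J = -32.871535).
Solving J·Δ = −F gives Δ = (0.4500, -0.1083).
Then the next iterate is (u, v)₁ = (-0.5500, -1.1083).
Round to (-0.5500, -1.1083) and repeat: F = (1.566859, -0.046368), J = [[-6.376520, -10.0764], [-3.555759, 1.469203]].
Δ = (0.0406, 0.1298), so (u, v)₂ = (-0.5094, -0.9785).

(-0.5094, -0.9785)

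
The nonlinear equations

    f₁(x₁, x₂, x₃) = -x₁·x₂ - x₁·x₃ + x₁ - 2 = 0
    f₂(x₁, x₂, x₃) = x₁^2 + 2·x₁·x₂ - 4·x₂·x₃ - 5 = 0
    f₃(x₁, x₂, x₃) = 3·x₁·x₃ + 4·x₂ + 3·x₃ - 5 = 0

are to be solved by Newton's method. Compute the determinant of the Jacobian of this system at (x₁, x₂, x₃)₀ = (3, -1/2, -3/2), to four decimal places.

J = [[-x₂ - x₃ + 1, -x₁, -x₁], [2·x₁ + 2·x₂, 2·x₁ - 4·x₃, -4·x₂], [3·x₃, 4, 3·x₁ + 3]].
At the point, J = [[3.0000, -3.0000, -3.0000], [5.0000, 12.0000, 2.0000], [-4.5000, 4.0000, 12.0000]].
det J = 393.0000.

393.0000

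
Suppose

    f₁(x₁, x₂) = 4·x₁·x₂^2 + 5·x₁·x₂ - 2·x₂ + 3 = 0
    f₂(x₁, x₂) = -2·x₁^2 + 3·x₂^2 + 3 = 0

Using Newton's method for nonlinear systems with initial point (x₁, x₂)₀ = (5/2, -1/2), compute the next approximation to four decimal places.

At (5/2, -1/2): F = (0.2500, -8.7500).
Jacobian J = [[4·x₂^2 + 5·x₂, 8·x₁·x₂ + 5·x₁ - 2], [-4·x₁, 6·x₂]].
At the point, J = [[-1.5000, 0.5000], [-10.0000, -3.0000]] (det J = 9.5000).
Solving J·Δ = −F gives Δ = (-0.3816, -1.6447).
Then the next iterate is (x₁, x₂)₁ = (2.1184, -2.1447).

(2.1184, -2.1447)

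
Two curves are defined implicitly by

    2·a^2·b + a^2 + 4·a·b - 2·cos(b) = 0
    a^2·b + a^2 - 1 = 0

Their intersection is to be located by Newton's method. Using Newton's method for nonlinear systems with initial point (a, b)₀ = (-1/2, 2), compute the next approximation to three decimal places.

(-0.266, 5.812)

At (-1/2, 2): F = (-1.91771, -0.250).
Jacobian J = [[4·a·b + 2·a + 4·b, 2·a^2 + 4·a + 2·sin(b)], [2·a·b + 2·a, a^2]].
At the point, J = [[3.000, 0.31859], [-3.000, 0.250]] (det J = 1.70578).
Solving J·Δ = −F gives Δ = (0.234, 3.812).
Then the next iterate is (a, b)₁ = (-0.266, 5.812).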